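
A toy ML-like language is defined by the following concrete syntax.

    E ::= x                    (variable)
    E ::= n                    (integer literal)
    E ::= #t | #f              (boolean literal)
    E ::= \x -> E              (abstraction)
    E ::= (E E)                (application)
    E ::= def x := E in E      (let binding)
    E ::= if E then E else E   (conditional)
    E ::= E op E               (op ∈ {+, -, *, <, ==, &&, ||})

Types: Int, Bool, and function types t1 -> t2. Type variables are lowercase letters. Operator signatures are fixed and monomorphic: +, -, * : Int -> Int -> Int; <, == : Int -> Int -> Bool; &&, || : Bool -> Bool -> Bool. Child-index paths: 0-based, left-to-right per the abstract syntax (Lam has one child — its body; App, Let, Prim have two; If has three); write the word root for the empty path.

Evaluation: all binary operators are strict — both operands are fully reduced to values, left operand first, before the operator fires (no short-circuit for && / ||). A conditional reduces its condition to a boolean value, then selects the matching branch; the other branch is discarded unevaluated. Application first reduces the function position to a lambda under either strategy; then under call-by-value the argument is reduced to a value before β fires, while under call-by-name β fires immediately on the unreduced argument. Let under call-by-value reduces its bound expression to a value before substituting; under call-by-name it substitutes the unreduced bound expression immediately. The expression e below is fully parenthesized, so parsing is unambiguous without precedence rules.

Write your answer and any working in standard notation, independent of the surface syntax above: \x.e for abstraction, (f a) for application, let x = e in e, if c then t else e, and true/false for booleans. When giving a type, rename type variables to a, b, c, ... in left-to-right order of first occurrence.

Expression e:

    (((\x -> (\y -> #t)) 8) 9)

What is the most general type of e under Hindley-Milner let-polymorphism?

Derivation:
\y._ : b -> Bool
\x._ : a -> b -> Bool
  unify a -> b -> Bool ~ Int -> c
  unify a ~ Int
  unify b -> Bool ~ c
_ _ : b -> Bool
  unify b -> Bool ~ Int -> d
  unify b ~ Int
  unify Bool ~ d
_ _ : Bool

Answer: Bool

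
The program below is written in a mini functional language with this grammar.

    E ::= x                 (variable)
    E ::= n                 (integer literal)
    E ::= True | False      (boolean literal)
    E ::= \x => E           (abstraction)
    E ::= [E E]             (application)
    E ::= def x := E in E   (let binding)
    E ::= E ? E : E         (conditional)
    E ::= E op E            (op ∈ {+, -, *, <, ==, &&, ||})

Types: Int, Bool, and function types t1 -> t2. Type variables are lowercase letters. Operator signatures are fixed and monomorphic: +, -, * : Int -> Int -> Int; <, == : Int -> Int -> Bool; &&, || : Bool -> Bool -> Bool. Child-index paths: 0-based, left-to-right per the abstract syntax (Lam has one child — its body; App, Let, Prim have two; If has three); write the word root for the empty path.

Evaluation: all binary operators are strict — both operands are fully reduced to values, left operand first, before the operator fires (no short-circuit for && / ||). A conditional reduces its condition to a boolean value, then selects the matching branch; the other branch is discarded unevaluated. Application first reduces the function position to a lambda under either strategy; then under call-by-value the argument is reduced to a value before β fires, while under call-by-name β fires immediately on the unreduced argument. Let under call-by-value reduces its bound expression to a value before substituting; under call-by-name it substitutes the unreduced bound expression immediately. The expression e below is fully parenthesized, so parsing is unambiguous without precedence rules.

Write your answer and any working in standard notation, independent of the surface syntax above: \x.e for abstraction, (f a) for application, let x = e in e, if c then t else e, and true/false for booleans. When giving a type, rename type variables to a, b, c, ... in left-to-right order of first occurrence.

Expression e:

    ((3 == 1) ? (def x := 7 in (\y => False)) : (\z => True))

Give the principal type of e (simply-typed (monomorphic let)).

Trace:
  unify Int ~ Int
  unify Int ~ Int
  unify Bool ~ Bool
let x : Int
\y._ : a -> Bool
\z._ : b -> Bool
  unify a -> Bool ~ b -> Bool
  unify a ~ b
  unify Bool ~ Bool

Answer: a -> Bool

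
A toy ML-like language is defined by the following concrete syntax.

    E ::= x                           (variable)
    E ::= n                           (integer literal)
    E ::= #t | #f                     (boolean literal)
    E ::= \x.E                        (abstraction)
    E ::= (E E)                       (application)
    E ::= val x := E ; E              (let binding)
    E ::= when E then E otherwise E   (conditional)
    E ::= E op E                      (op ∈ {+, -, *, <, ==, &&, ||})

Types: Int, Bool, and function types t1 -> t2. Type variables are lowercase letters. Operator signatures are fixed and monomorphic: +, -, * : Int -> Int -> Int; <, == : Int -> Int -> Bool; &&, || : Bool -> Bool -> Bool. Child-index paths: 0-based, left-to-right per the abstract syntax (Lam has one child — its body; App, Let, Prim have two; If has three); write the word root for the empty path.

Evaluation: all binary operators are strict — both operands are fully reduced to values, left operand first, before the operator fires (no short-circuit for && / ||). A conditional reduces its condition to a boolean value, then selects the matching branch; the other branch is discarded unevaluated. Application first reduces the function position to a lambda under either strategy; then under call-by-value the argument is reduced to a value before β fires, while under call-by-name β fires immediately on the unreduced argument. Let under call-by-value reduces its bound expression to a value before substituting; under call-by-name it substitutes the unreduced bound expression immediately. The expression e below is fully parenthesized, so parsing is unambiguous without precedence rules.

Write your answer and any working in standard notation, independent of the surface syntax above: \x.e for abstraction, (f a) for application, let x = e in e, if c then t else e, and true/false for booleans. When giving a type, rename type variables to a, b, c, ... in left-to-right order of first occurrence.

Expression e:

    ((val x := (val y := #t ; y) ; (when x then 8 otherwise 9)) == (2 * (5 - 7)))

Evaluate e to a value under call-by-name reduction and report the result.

Trace:
step 0: ((let x = (let y = true in y) in (if x then 8 else 9)) == (2 * (5 - 7)))
step 1: [let@0] ((if (let y = true in y) then 8 else 9) == (2 * (5 - 7)))
step 2: [let@0.0] ((if true then 8 else 9) == (2 * (5 - 7)))
step 3: [if@0] (8 == (2 * (5 - 7)))
step 4: [delta@1.1] (8 == (2 * -2))
step 5: [delta@1] (8 == -4)
step 6: [delta@root] false

Answer: false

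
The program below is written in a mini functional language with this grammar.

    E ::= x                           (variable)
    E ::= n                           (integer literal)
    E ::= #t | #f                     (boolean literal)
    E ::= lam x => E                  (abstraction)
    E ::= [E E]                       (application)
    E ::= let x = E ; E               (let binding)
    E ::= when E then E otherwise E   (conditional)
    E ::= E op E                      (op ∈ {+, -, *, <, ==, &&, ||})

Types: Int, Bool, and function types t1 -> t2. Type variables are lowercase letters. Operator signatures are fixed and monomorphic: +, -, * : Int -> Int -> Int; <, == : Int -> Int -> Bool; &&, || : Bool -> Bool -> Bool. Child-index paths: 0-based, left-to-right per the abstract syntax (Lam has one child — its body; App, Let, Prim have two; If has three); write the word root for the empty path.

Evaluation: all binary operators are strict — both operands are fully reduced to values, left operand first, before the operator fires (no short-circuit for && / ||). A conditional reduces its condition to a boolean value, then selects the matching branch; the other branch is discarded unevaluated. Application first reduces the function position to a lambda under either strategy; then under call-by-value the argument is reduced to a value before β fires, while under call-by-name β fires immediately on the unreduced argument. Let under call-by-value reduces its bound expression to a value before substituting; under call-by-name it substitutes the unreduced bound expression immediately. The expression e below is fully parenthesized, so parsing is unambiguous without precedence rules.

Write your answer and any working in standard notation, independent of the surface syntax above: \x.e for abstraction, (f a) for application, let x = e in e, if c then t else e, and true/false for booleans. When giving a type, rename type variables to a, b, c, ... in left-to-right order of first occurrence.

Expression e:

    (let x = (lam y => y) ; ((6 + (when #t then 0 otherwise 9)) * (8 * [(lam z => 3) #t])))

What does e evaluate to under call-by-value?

Trace:
step 0: (let x = (\y.y) in ((6 + (if true then 0 else 9)) * (8 * ((\z.3) true))))
step 1: [let@root] ((6 + (if true then 0 else 9)) * (8 * ((\z.3) true)))
step 2: [if@0.1] ((6 + 0) * (8 * ((\z.3) true)))
step 3: [delta@0] (6 * (8 * ((\z.3) true)))
step 4: [beta@1.1] (6 * (8 * 3))
step 5: [delta@1] (6 * 24)
step 6: [delta@root] 144

Answer: 144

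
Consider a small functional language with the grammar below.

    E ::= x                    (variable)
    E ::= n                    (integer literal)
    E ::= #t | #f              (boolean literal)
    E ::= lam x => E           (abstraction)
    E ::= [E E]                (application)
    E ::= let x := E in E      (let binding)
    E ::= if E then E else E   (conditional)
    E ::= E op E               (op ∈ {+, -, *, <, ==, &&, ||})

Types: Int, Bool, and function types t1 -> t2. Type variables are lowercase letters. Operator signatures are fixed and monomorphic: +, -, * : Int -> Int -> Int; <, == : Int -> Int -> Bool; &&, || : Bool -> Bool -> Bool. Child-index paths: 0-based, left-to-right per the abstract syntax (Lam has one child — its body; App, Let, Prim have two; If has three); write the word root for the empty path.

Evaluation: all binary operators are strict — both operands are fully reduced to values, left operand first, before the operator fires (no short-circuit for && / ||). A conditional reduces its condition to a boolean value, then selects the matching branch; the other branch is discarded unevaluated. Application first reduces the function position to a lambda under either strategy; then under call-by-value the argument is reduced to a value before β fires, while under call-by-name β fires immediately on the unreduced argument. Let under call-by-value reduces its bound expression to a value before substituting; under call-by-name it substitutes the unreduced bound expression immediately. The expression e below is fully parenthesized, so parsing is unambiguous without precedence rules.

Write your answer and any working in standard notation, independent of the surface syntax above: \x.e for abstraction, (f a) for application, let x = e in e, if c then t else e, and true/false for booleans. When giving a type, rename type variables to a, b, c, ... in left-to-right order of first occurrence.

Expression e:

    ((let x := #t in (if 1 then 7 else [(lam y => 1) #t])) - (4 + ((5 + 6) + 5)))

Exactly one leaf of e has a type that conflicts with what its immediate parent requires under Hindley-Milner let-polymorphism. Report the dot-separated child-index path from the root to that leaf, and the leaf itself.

Derivation:
let x : Bool
  unify Int ~ Bool
  FAIL: mismatch Int ~ Bool

Answer: 0.1.0 : 1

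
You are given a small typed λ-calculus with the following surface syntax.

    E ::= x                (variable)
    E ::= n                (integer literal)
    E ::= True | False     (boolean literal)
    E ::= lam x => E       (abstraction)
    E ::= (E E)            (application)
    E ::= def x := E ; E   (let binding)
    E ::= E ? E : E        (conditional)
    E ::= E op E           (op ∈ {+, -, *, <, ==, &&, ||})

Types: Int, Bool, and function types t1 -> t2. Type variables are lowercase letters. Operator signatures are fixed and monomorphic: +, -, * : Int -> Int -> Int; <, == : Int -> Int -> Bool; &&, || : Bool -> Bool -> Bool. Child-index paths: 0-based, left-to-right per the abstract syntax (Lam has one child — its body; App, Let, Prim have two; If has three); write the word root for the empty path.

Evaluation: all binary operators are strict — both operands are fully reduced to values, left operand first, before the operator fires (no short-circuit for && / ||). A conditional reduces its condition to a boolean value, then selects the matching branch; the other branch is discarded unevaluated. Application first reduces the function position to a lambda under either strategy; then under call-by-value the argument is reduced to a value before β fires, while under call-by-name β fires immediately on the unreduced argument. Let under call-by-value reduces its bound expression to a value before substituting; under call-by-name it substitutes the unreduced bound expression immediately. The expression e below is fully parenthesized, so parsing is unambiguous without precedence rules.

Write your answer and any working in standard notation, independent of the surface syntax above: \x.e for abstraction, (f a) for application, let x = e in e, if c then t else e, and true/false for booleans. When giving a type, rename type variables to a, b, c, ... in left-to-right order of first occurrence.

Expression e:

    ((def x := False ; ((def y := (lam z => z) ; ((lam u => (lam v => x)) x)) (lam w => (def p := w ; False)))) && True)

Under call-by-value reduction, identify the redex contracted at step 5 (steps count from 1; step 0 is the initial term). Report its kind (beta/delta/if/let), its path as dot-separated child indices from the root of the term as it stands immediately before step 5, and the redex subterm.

Trace:
step 0: ((let x = false in ((let y = (\z.z) in ((\u.(\v.x)) x)) (\w.(let p = w in false)))) && true)
step 1: [let@0] (((let y = (\z.z) in ((\u.(\v.false)) false)) (\w.(let p = w in false))) && true)
step 2: [let@0.0] ((((\u.(\v.false)) false) (\w.(let p = w in false))) && true)
step 3: [beta@0.0] (((\v.false) (\w.(let p = w in false))) && true)
step 4: [beta@0] (false && true)
step 5: [delta@root] false

Answer: delta at root : (false && true)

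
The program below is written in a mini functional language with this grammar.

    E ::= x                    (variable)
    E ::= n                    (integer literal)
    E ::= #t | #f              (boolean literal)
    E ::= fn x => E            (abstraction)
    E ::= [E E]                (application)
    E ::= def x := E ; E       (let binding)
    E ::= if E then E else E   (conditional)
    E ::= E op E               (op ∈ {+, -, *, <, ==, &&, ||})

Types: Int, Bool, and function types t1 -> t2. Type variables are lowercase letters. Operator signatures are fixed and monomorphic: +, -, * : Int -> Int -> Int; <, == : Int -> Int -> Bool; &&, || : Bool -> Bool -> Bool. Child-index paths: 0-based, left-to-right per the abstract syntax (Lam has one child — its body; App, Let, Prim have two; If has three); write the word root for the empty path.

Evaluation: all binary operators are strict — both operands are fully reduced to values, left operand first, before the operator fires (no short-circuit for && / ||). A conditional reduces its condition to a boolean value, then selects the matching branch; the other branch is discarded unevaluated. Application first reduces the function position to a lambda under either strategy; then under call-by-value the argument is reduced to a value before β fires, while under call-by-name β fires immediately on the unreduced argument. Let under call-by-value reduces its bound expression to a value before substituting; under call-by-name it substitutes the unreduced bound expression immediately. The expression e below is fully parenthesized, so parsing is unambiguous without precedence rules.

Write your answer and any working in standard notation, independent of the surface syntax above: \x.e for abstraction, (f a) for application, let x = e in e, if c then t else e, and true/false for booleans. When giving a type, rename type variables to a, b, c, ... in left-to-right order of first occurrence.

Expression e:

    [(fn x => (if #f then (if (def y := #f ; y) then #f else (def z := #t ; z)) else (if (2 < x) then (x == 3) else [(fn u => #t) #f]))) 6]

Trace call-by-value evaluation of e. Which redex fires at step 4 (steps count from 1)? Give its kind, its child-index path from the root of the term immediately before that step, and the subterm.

Derivation:
step 0: ((\x.(if false then (if (let y = false in y) then false else (let z = true in z)) else (if (2 < x) then (x == 3) else ((\u.true) false)))) 6)
step 1: [beta@root] (if false then (if (let y = false in y) then false else (let z = true in z)) else (if (2 < 6) then (6 == 3) else ((\u.true) false)))
step 2: [if@root] (if (2 < 6) then (6 == 3) else ((\u.true) false))
step 3: [delta@0] (if true then (6 == 3) else ((\u.true) false))
step 4: [if@root] (6 == 3)

Answer: if at root : (if true then (6 == 3) else ((\u.true) false))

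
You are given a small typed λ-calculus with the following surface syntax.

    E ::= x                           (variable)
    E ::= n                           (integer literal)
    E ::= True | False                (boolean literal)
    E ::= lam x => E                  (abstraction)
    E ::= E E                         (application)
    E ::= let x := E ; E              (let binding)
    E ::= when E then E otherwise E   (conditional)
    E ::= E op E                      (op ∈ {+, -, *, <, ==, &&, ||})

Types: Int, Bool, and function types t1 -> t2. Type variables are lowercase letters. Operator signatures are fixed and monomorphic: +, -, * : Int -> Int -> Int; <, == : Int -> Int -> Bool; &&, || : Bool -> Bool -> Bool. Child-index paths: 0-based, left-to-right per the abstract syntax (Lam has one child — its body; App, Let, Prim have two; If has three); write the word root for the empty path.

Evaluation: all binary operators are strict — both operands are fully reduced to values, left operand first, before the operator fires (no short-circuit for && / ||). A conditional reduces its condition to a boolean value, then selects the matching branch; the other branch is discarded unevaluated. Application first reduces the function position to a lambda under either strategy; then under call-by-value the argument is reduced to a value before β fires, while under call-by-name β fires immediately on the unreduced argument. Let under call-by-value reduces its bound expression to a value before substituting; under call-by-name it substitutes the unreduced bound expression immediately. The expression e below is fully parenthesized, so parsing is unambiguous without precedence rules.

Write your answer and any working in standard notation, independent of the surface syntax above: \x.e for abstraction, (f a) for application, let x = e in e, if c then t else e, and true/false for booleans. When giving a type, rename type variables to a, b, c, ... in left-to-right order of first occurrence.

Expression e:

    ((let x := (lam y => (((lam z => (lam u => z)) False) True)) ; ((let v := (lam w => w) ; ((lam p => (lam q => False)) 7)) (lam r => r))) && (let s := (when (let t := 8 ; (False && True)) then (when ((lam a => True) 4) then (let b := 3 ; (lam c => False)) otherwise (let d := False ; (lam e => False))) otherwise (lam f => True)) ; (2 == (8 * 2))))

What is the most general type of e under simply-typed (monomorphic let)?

Answer: Bool

Derivation:
z : b
\u._ : c -> b
\z._ : b -> c -> b
  unify b -> c -> b ~ Bool -> d
  unify b ~ Bool
  unify c -> Bool ~ d
_ _ : c -> Bool
  unify c -> Bool ~ Bool -> e
  unify c ~ Bool
  unify Bool ~ e
_ _ : Bool
\y._ : a -> Bool
let x : a -> Bool
w : f
\w._ : f -> f
let v : f -> f
\q._ : h -> Bool
\p._ : g -> h -> Bool
  unify g -> h -> Bool ~ Int -> i
  unify g ~ Int
  unify h -> Bool ~ i
_ _ : h -> Bool
r : j
\r._ : j -> j
  unify h -> Bool ~ (j -> j) -> k
  unify h ~ j -> j
  unify Bool ~ k
_ _ : Bool
  unify Bool ~ Bool
let t : Int
  unify Bool ~ Bool
  unify Bool ~ Bool
  unify Bool ~ Bool
\a._ : l -> Bool
  unify l -> Bool ~ Int -> m
  unify l ~ Int
  unify Bool ~ m
_ _ : Bool
  unify Bool ~ Bool
let b : Int
\c._ : n -> Bool
let d : Bool
\e._ : o -> Bool
  unify n -> Bool ~ o -> Bool
  unify n ~ o
  unify Bool ~ Bool
\f._ : p -> Bool
  unify o -> Bool ~ p -> Bool
  unify o ~ p
  unify Bool ~ Bool
let s : p -> Bool
  unify Int ~ Int
  unify Int ~ Int
  unify Int ~ Int
  unify Int ~ Int
  unify Bool ~ Bool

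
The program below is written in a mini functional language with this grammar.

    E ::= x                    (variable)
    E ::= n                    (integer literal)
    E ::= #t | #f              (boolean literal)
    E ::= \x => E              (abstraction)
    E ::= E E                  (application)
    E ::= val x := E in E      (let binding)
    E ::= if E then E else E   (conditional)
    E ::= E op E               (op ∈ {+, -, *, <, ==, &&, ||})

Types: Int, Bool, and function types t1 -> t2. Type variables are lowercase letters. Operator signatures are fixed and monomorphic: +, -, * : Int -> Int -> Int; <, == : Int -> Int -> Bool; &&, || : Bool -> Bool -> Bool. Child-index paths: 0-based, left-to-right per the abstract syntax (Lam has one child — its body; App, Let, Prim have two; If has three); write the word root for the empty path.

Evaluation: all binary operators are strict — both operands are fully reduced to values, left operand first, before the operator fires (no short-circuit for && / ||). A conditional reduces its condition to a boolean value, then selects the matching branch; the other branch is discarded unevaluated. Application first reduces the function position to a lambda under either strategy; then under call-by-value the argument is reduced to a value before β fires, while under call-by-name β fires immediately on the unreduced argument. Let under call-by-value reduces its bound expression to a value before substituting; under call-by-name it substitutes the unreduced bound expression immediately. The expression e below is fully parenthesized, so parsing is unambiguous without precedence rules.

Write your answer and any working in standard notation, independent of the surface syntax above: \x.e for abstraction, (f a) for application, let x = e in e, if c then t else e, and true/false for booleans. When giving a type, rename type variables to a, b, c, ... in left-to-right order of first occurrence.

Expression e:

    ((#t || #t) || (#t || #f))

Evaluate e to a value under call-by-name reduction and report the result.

Answer: true

Working:
step 0: ((true || true) || (true || false))
step 1: [delta@0] (true || (true || false))
step 2: [delta@1] (true || true)
step 3: [delta@root] true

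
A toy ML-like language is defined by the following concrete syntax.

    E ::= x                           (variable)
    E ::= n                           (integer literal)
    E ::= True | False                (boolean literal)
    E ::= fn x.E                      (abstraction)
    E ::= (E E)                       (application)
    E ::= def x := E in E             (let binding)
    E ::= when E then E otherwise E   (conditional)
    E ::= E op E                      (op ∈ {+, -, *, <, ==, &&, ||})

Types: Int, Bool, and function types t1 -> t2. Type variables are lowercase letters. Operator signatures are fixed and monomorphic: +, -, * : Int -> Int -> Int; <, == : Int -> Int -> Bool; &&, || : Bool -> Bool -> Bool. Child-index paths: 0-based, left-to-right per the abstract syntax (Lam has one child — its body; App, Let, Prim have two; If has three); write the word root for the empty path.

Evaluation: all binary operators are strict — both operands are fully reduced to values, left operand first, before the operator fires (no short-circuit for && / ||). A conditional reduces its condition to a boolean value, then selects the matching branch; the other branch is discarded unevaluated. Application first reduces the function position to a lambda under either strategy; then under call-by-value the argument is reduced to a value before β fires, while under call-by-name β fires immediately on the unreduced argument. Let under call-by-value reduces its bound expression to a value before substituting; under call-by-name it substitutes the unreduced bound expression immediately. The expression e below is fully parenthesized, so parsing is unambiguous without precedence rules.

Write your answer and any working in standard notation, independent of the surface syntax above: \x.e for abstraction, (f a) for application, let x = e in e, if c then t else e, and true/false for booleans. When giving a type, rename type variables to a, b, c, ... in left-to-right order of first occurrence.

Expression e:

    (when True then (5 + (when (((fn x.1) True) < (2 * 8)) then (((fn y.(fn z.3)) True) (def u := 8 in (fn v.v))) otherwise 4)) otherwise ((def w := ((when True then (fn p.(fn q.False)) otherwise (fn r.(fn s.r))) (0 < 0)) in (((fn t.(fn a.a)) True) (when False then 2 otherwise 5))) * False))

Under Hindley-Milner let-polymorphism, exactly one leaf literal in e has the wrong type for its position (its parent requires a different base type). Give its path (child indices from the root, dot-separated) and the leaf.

Answer: 2.1 : false

Working:
  unify Bool ~ Bool
  unify Int ~ Int
\x._ : a -> Int
  unify a -> Int ~ Bool -> b
  unify a ~ Bool
  unify Int ~ b
_ _ : Int
  unify Int ~ Int
  unify Int ~ Int
  unify Int ~ Int
  unify Int ~ Int
  unify Bool ~ Bool
\z._ : d -> Int
\y._ : c -> d -> Int
  unify c -> d -> Int ~ Bool -> e
  unify c ~ Bool
  unify d -> Int ~ e
_ _ : d -> Int
let u : Int
v : f
\v._ : f -> f
  unify d -> Int ~ (f -> f) -> g
  unify d ~ f -> f
  unify Int ~ g
_ _ : Int
  unify Int ~ Int
  unify Int ~ Int
  unify Bool ~ Bool
\q._ : i -> Bool
\p._ : h -> i -> Bool
r : j
\s._ : k -> j
\r._ : j -> k -> j
  unify h -> i -> Bool ~ j -> k -> j
  unify h ~ j
  unify i -> Bool ~ k -> j
  unify i ~ k
  unify Bool ~ j
  unify Int ~ Int
  unify Int ~ Int
  unify Bool -> k -> Bool ~ Bool -> l
  unify Bool ~ Bool
  unify k -> Bool ~ l
_ _ : k -> Bool
let w : forall. k -> Bool
a : n
\a._ : n -> n
\t._ : m -> n -> n
  unify m -> n -> n ~ Bool -> o
  unify m ~ Bool
  unify n -> n ~ o
_ _ : n -> n
  unify Bool ~ Bool
  unify Int ~ Int
  unify n -> n ~ Int -> p
  unify n ~ Int
  unify Int ~ p
_ _ : Int
  unify Int ~ Int
  unify Bool ~ Int
  FAIL: mismatch Bool ~ Int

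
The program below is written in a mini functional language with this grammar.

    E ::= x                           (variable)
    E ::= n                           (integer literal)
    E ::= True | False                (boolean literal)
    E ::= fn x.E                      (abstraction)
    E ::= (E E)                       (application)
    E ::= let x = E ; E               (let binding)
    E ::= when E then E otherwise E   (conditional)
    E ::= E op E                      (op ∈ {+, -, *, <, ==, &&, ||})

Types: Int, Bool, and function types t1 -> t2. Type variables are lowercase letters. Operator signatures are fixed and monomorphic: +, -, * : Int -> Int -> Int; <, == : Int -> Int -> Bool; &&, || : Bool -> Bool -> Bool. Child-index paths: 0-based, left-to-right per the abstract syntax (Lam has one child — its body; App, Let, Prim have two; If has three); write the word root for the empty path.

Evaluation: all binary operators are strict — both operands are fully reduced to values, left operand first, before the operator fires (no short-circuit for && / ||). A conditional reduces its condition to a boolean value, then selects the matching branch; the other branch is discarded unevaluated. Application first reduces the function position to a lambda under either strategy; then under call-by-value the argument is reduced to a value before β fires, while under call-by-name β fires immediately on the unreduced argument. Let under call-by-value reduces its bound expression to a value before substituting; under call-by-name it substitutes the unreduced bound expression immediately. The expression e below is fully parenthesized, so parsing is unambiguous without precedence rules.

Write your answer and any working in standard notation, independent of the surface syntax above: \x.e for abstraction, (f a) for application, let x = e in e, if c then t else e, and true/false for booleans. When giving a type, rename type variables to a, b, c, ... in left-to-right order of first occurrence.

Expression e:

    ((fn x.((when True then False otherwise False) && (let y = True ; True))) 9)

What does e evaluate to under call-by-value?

Derivation:
step 0: ((\x.((if true then false else false) && (let y = true in true))) 9)
step 1: [beta@root] ((if true then false else false) && (let y = true in true))
step 2: [if@0] (false && (let y = true in true))
step 3: [let@1] (false && true)
step 4: [delta@root] false

Answer: false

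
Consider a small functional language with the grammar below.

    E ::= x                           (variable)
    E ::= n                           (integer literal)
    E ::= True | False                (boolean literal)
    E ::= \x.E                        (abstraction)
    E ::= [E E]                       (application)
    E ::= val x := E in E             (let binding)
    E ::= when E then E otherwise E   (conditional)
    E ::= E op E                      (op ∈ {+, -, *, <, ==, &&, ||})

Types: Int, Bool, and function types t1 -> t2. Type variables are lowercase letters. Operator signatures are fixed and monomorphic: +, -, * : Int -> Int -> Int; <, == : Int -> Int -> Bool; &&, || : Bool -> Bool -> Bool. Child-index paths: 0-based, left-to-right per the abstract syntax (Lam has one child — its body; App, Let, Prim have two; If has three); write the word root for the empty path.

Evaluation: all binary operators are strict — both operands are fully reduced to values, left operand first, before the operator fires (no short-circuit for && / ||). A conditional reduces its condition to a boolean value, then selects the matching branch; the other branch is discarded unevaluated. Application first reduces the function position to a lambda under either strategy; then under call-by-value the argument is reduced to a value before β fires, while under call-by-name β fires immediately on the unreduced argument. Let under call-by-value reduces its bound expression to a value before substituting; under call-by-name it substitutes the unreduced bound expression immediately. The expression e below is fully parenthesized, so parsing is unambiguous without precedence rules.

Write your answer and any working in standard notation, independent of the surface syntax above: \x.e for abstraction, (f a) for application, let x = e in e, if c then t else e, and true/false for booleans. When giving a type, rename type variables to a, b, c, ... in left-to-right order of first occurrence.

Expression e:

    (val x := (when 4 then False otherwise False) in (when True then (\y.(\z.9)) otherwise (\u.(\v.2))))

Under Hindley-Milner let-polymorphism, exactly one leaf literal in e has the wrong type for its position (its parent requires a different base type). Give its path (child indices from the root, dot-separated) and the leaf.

Working:
  unify Int ~ Bool
  FAIL: mismatch Int ~ Bool

Answer: 0.0 : 4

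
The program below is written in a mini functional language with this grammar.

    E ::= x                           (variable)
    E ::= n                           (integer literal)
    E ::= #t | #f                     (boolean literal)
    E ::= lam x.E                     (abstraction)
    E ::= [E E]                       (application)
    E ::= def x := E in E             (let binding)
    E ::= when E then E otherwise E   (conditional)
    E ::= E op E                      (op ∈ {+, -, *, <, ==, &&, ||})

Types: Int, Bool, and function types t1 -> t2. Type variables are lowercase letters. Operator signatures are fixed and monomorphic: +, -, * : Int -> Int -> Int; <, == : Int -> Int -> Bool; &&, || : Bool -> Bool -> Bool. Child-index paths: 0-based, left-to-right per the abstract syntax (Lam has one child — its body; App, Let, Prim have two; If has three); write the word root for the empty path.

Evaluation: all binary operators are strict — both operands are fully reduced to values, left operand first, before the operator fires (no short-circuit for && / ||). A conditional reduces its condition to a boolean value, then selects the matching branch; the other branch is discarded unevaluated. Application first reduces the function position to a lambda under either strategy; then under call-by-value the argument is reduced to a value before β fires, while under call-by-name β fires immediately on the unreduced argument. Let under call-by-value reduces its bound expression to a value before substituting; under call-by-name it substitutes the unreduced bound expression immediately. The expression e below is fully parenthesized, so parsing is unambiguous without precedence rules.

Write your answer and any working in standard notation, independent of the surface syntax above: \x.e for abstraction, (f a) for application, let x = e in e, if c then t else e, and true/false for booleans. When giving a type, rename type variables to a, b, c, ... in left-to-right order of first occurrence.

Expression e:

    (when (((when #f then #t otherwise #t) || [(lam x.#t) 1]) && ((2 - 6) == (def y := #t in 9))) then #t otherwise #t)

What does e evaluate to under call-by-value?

Answer: true

Derivation:
step 0: (if (((if false then true else true) || ((\x.true) 1)) && ((2 - 6) == (let y = true in 9))) then true else true)
step 1: [if@0.0.0] (if ((true || ((\x.true) 1)) && ((2 - 6) == (let y = true in 9))) then true else true)
step 2: [beta@0.0.1] (if ((true || true) && ((2 - 6) == (let y = true in 9))) then true else true)
step 3: [delta@0.0] (if (true && ((2 - 6) == (let y = true in 9))) then true else true)
step 4: [delta@0.1.0] (if (true && (-4 == (let y = true in 9))) then true else true)
step 5: [let@0.1.1] (if (true && (-4 == 9)) then true else true)
step 6: [delta@0.1] (if (true && false) then true else true)
step 7: [delta@0] (if false then true else true)
step 8: [if@root] true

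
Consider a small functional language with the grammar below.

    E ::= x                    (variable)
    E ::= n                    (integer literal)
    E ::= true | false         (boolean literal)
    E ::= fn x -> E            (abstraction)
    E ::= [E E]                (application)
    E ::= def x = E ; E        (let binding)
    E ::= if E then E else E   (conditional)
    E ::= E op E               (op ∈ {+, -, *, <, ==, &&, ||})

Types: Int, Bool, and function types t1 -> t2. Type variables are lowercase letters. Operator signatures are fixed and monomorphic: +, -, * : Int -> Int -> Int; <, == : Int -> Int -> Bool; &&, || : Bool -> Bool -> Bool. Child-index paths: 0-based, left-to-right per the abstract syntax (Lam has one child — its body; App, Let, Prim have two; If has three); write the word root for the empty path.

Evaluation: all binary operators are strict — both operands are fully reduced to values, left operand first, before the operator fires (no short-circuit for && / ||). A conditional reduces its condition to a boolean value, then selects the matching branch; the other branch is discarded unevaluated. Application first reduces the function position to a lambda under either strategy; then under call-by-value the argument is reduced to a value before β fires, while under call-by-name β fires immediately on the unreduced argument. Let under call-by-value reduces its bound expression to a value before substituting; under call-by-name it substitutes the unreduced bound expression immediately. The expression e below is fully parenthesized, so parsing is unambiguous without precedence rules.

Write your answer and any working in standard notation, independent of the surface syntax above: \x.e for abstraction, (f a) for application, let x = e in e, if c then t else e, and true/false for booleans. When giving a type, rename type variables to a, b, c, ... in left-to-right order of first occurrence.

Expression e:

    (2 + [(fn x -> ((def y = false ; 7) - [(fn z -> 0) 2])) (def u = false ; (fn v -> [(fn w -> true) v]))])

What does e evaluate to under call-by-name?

Working:
step 0: (2 + ((\x.((let y = false in 7) - ((\z.0) 2))) (let u = false in (\v.((\w.true) v)))))
step 1: [beta@1] (2 + ((let y = false in 7) - ((\z.0) 2)))
step 2: [let@1.0] (2 + (7 - ((\z.0) 2)))
step 3: [beta@1.1] (2 + (7 - 0))
step 4: [delta@1] (2 + 7)
step 5: [delta@root] 9

Answer: 9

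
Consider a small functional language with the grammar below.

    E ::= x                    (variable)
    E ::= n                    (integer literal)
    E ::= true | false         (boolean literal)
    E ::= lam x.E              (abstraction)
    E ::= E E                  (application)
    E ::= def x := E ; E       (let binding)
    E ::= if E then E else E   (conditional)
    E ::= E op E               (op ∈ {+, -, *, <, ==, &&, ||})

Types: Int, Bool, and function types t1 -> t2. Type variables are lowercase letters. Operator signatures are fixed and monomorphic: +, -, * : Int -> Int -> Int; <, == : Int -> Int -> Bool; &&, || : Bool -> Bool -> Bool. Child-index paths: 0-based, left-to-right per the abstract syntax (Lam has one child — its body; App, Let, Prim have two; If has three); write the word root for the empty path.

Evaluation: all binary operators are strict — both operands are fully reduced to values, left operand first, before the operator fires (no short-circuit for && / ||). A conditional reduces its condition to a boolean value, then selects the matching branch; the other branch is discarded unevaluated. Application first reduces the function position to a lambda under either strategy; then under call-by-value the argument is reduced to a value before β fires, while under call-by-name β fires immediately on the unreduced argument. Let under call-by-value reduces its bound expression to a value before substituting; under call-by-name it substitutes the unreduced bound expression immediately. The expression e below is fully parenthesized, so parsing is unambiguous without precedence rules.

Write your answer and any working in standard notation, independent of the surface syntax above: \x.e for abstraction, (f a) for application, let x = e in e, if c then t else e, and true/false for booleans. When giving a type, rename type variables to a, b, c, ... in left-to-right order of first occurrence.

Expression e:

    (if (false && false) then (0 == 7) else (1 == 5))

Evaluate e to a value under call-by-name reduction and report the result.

Answer: false

Trace:
step 0: (if (false && false) then (0 == 7) else (1 == 5))
step 1: [delta@0] (if false then (0 == 7) else (1 == 5))
step 2: [if@root] (1 == 5)
step 3: [delta@root] false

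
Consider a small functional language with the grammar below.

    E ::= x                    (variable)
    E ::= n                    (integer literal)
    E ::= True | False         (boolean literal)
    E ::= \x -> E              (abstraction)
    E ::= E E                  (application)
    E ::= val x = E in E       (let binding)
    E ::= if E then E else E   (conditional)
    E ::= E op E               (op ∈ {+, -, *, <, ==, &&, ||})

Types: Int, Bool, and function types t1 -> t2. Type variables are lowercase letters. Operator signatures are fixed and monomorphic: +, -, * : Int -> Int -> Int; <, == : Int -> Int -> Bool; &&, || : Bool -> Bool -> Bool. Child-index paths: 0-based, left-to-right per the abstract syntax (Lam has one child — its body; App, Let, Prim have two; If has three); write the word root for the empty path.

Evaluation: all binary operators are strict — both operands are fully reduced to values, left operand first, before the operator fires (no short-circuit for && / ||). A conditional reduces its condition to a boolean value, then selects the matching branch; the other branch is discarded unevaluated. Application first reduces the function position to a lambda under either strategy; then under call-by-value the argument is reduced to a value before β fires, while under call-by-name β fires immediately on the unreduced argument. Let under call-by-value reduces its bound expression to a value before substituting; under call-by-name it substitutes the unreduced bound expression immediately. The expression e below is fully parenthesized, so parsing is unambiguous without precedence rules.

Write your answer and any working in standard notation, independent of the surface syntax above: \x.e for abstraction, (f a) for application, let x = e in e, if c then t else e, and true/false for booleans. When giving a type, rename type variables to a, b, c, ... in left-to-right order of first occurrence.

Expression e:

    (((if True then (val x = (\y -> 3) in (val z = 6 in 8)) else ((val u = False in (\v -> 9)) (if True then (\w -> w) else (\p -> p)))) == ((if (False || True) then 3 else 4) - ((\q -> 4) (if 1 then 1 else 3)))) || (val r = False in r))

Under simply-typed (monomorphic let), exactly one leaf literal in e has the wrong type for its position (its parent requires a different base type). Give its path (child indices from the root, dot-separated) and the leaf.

Answer: 0.1.1.1.0 : 1

Trace:
  unify Bool ~ Bool
\y._ : a -> Int
let x : a -> Int
let z : Int
let u : Bool
\v._ : b -> Int
  unify Bool ~ Bool
w : c
\w._ : c -> c
p : d
\p._ : d -> d
  unify c -> c ~ d -> d
  unify c ~ d
  unify d ~ d
  unify b -> Int ~ (d -> d) -> e
  unify b ~ d -> d
  unify Int ~ e
_ _ : Int
  unify Int ~ Int
  unify Int ~ Int
  unify Bool ~ Bool
  unify Bool ~ Bool
  unify Bool ~ Bool
  unify Int ~ Int
  unify Int ~ Int
\q._ : f -> Int
  unify Int ~ Bool
  FAIL: mismatch Int ~ Bool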